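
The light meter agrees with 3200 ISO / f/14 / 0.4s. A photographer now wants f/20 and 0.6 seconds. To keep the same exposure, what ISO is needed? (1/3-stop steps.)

ISO 4000

Aperture: f/14 → f/16 → f/18 → f/20 — 1 stop stopped down (darker).
Shutter speed: 0.4 → 0.5 → 0.6 — 2/3 stop slower (brighter).
Net change so far: 1/3 stop darker. Offset with the ISO: 3200 → 4000.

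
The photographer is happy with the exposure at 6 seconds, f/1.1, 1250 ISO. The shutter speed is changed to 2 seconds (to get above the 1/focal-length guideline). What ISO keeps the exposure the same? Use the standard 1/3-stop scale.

ISO 4000

Shutter speed: 6 → 5 → 4 → 3.2 → 2.5 → 2 — 1 2/3 stops faster (darker).
Need 1 2/3 stops brighter from the ISO: 1250 → 1600 → 2000 → 2500 → 3200 → 4000.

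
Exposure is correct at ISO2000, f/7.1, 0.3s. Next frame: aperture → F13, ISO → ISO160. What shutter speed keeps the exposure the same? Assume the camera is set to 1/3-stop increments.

13 s

Aperture: f/7.1 → f/8 → f/9 → f/10 → f/11 → f/13 — 1 2/3 stops stopped down (darker).
ISO: 2000 → 1600 → 1250 → 1000 → 800 → 640 → 500 → 400 → 320 → 250 → 200 → 160 — 3 2/3 stops lower (darker).
Net change so far: 5 1/3 stops darker. Offset with the shutter speed: 0.3 → 0.4 → 0.5 → 0.6 → 0.8 → 1 → 1.3 → 1.6 → 2 → 2.5 → 3.2 → 4 → 5 → 6 → 8 → 10 → 13.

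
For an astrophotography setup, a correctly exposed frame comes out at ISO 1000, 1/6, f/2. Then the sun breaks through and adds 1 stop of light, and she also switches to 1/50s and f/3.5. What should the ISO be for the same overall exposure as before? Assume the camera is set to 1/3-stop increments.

Scene light: 1 stop brighter.
Shutter speed: 1/6 → 1/8 → 1/10 → 1/13 → 1/15 → 1/20 → 1/25 → 1/30 → 1/40 → 1/50 — 3 stops faster (darker).
Aperture: f/2 → f/2.2 → f/2.5 → f/2.8 → f/3.2 → f/3.5 — 1 2/3 stops stopped down (darker).
Net so far: 3 2/3 stops darker. ISO: 1000 → 1250 → 1600 → 2000 → 2500 → 3200 → 4000 → 5000 → 6400 → 8000 → 10000 → 12800.

ISO 12800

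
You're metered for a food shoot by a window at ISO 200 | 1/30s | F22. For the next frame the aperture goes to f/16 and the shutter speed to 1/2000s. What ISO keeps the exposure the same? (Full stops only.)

Aperture: f/22 → f/16 — 1 stop opened up (brighter).
Shutter speed: 1/30 → 1/60 → 1/125 → 1/250 → 1/500 → 1/1000 → 1/2000 — 6 stops shorter (darker).
Net change so far: 5 stops darker. Offset with the ISO: 200 → 400 → 800 → 1600 → 3200 → 6400.

ISO 6400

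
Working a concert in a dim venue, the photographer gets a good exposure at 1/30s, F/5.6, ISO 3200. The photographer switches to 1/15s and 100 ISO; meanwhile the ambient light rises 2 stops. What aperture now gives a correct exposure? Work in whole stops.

f/2.8

Scene light: 2 stops brighter.
Shutter speed: 1/30 → 1/15 — 1 stop longer (brighter).
ISO: 3200 → 1600 → 800 → 400 → 200 → 100 — 5 stops lower (darker).
Net so far: 2 stops darker. Aperture: f/5.6 → f/4 → f/2.8.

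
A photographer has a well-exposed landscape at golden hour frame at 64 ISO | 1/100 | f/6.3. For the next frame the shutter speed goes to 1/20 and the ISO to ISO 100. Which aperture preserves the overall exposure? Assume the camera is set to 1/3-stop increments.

f/18

Shutter speed: 1/100 → 1/80 → 1/60 → 1/50 → 1/40 → 1/30 → 1/25 → 1/20 — 2 1/3 stops longer (brighter).
ISO: 64 → 80 → 100 — 2/3 stop higher (brighter).
Net change so far: 3 stops brighter. Offset with the aperture: f/6.3 → f/7.1 → f/8 → f/9 → f/10 → f/11 → f/13 → f/14 → f/16 → f/18.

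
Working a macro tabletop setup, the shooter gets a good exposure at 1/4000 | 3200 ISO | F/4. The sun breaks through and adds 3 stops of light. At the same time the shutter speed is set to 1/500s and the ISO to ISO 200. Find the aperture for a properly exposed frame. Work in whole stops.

f/8

Scene light: 3 stops brighter.
Shutter speed: 1/4000 → 1/2000 → 1/1000 → 1/500 — 3 stops longer (brighter).
ISO: 3200 → 1600 → 800 → 400 → 200 — 4 stops lower (darker).
Net so far: 2 stops brighter. Aperture: f/4 → f/5.6 → f/8.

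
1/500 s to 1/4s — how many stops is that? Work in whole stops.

7 stops

1/500 → 1/250 → 1/125 → 1/60 → 1/30 → 1/15 → 1/8 → 1/4 — count the steps: 7 stops.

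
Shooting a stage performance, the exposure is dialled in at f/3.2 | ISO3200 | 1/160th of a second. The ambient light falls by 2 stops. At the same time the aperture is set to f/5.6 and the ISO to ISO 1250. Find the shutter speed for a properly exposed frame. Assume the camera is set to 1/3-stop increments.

1/5s

Scene light: 2 stops darker.
Aperture: f/3.2 → f/3.5 → f/4 → f/4.5 → f/5 → f/5.6 — 1 2/3 stops stopped down (darker).
ISO: 3200 → 2500 → 2000 → 1600 → 1250 — 1 1/3 stops dropped (darker).
Net so far: 5 stops darker. Shutter speed: 1/160 → 1/125 → 1/100 → 1/80 → 1/60 → 1/50 → 1/40 → 1/30 → 1/25 → 1/20 → 1/15 → 1/13 → 1/10 → 1/8 → 1/6 → 1/5.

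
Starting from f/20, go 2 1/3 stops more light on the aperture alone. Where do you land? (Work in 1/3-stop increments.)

Aperture: f/20 → f/18 → f/16 → f/14 → f/13 → f/11 → f/10 → f/9 — 2 1/3 stops larger aperture (brighter).

f/9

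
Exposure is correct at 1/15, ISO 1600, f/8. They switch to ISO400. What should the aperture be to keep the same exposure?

ISO: 1600 → 800 → 400 — 2 stops lower (darker).
Need 2 stops brighter from the aperture: f/8 → f/5.6 → f/4.

f/4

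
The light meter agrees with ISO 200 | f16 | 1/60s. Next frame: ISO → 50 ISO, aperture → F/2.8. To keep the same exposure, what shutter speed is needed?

1/500s

ISO: 200 → 100 → 50 — 2 stops dropped (darker).
Aperture: f/16 → f/11 → f/8 → f/5.6 → f/4 → f/2.8 — 5 stops opened up (brighter).
Net change so far: 3 stops brighter. Offset with the shutter speed: 1/60 → 1/125 → 1/250 → 1/500.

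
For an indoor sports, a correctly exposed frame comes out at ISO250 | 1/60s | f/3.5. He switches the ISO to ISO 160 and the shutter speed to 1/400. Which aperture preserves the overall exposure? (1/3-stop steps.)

ISO: 250 → 200 → 160 — 2/3 stop dropped (darker).
Shutter speed: 1/60 → 1/80 → 1/100 → 1/125 → 1/160 → 1/200 → 1/250 → 1/320 → 1/400 — 2 2/3 stops faster (darker).
Net change so far: 3 1/3 stops darker. Offset with the aperture: f/3.5 → f/3.2 → f/2.8 → f/2.5 → f/2.2 → f/2 → f/1.8 → f/1.6 → f/1.4 → f/1.2 → f/1.1.

f/1.1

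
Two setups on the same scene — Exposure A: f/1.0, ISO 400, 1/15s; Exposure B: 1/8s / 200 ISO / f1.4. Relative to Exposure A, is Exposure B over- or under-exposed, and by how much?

1 stop darker

Aperture: f/1.0 → f/1.4 — 1 stop narrower (darker).
Shutter speed: 1/15 → 1/8 — 1 stop longer (brighter).
ISO: 400 → 200 — 1 stop lower (darker).
Net: −1 +1 −1 = −1 stop.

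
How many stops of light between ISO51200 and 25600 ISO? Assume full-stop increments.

51200 → 25600 — count the steps: 1 stop.

1 stop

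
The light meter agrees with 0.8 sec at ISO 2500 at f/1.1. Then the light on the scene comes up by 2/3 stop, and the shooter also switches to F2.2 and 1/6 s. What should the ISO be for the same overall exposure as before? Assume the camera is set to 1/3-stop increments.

ISO 32000

Scene light: 2/3 stop brighter.
Aperture: f/1.1 → f/1.2 → f/1.4 → f/1.6 → f/1.8 → f/2 → f/2.2 — 2 stops narrower (darker).
Shutter speed: 0.8 → 0.6 → 0.5 → 0.4 → 0.3 → 1/4 → 1/5 → 1/6 — 2 1/3 stops faster (darker).
Net so far: 3 2/3 stops darker. ISO: 2500 → 3200 → 4000 → 5000 → 6400 → 8000 → 10000 → 12800 → 16000 → 20000 → 25600 → 32000.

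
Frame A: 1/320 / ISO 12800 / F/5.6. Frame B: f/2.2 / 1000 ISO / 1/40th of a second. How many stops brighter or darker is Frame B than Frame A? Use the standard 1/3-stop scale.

2 stops brighter

Aperture: f/5.6 → f/5 → f/4.5 → f/4 → f/3.5 → f/3.2 → f/2.8 → f/2.5 → f/2.2 — 2 2/3 stops larger aperture (brighter).
Shutter speed: 1/320 → 1/250 → 1/200 → 1/160 → 1/125 → 1/100 → 1/80 → 1/60 → 1/50 → 1/40 — 3 stops longer (brighter).
ISO: 12800 → 10000 → 8000 → 6400 → 5000 → 4000 → 3200 → 2500 → 2000 → 1600 → 1250 → 1000 — 3 2/3 stops dropped (darker).
Net: +2 2/3 +3 −3 2/3 = +2 stops.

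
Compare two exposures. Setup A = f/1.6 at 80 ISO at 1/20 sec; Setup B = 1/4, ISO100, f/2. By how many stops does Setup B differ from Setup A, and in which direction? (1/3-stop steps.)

2 stops brighter

Aperture: f/1.6 → f/1.8 → f/2 — 2/3 stop smaller aperture (darker).
Shutter speed: 1/20 → 1/15 → 1/13 → 1/10 → 1/8 → 1/6 → 1/5 → 1/4 — 2 1/3 stops slower (brighter).
ISO: 80 → 100 — 1/3 stop raised (brighter).
Net: −2/3 +2 1/3 +1/3 = +2 stops.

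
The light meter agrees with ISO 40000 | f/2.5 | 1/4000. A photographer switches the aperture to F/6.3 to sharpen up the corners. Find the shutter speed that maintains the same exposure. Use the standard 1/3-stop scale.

Aperture: f/2.5 → f/2.8 → f/3.2 → f/3.5 → f/4 → f/4.5 → f/5 → f/5.6 → f/6.3 — 2 2/3 stops narrower (darker).
Need 2 2/3 stops brighter from the shutter speed: 1/4000 → 1/3200 → 1/2500 → 1/2000 → 1/1600 → 1/1250 → 1/1000 → 1/800 → 1/640.

1/640s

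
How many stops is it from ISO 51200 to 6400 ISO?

51200 → 25600 → 12800 → 6400 — count the steps: 3 stops.

3 stops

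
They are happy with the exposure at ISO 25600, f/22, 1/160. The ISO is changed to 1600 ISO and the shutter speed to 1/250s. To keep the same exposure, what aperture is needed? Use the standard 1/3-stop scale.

f/4.5

ISO: 25600 → 20000 → 16000 → 12800 → 10000 → 8000 → 6400 → 5000 → 4000 → 3200 → 2500 → 2000 → 1600 — 4 stops lower (darker).
Shutter speed: 1/160 → 1/200 → 1/250 — 2/3 stop shorter (darker).
Net change so far: 4 2/3 stops darker. Offset with the aperture: f/22 → f/20 → f/18 → f/16 → f/14 → f/13 → f/11 → f/10 → f/9 → f/8 → f/7.1 → f/6.3 → f/5.6 → f/5 → f/4.5.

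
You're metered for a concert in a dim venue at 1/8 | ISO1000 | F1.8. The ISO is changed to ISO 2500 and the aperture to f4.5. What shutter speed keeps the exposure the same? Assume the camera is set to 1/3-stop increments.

ISO: 1000 → 1250 → 1600 → 2000 → 2500 — 1 1/3 stops raised (brighter).
Aperture: f/1.8 → f/2 → f/2.2 → f/2.5 → f/2.8 → f/3.2 → f/3.5 → f/4 → f/4.5 — 2 2/3 stops stopped down (darker).
Net change so far: 1 1/3 stops darker. Offset with the shutter speed: 1/8 → 1/6 → 1/5 → 1/4 → 0.3.

0.3 s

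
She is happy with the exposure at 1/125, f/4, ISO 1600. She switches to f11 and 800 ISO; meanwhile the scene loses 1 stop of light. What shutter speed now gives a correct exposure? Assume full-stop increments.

1/4s

Scene light: 1 stop darker.
Aperture: f/4 → f/5.6 → f/8 → f/11 — 3 stops narrower (darker).
ISO: 1600 → 800 — 1 stop lower (darker).
Net so far: 5 stops darker. Shutter speed: 1/125 → 1/60 → 1/30 → 1/15 → 1/8 → 1/4.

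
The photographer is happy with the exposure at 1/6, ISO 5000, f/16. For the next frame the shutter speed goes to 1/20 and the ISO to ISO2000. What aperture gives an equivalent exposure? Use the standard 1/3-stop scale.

f/5.6

Shutter speed: 1/6 → 1/8 → 1/10 → 1/13 → 1/15 → 1/20 — 1 2/3 stops faster (darker).
ISO: 5000 → 4000 → 3200 → 2500 → 2000 — 1 1/3 stops lower (darker).
Net change so far: 3 stops darker. Offset with the aperture: f/16 → f/14 → f/13 → f/11 → f/10 → f/9 → f/8 → f/7.1 → f/6.3 → f/5.6.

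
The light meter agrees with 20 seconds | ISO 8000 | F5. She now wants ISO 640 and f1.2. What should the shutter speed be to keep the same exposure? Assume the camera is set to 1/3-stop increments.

15 s

ISO: 8000 → 6400 → 5000 → 4000 → 3200 → 2500 → 2000 → 1600 → 1250 → 1000 → 800 → 640 — 3 2/3 stops lower (darker).
Aperture: f/5 → f/4.5 → f/4 → f/3.5 → f/3.2 → f/2.8 → f/2.5 → f/2.2 → f/2 → f/1.8 → f/1.6 → f/1.4 → f/1.2 — 4 stops larger aperture (brighter).
Net change so far: 1/3 stop brighter. Offset with the shutter speed: 20 → 15.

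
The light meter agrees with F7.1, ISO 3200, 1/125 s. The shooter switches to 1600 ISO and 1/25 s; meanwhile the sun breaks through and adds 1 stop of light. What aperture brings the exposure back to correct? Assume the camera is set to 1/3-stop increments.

f/16

Scene light: 1 stop brighter.
ISO: 3200 → 2500 → 2000 → 1600 — 1 stop dropped (darker).
Shutter speed: 1/125 → 1/100 → 1/80 → 1/60 → 1/50 → 1/40 → 1/30 → 1/25 — 2 1/3 stops longer (brighter).
Net so far: 2 1/3 stops brighter. Aperture: f/7.1 → f/8 → f/9 → f/10 → f/11 → f/13 → f/14 → f/16.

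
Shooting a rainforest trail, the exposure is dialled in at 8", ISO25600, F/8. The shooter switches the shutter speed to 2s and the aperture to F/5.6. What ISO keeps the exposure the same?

Shutter speed: 8 → 4 → 2 — 2 stops shorter (darker).
Aperture: f/8 → f/5.6 — 1 stop larger aperture (brighter).
Net change so far: 1 stop darker. Offset with the ISO: 25600 → 51200.

ISO 51200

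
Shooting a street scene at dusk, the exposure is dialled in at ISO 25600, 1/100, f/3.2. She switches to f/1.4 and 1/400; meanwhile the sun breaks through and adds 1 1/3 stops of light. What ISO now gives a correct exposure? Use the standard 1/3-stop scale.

Scene light: 1 1/3 stops brighter.
Aperture: f/3.2 → f/2.8 → f/2.5 → f/2.2 → f/2 → f/1.8 → f/1.6 → f/1.4 — 2 1/3 stops wider (brighter).
Shutter speed: 1/100 → 1/125 → 1/160 → 1/200 → 1/250 → 1/320 → 1/400 — 2 stops shorter (darker).
Net so far: 1 2/3 stops brighter. ISO: 25600 → 20000 → 16000 → 12800 → 10000 → 8000.

ISO 8000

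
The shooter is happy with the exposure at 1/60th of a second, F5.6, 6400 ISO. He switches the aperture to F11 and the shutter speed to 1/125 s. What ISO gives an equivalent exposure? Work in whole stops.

Aperture: f/5.6 → f/8 → f/11 — 2 stops smaller aperture (darker).
Shutter speed: 1/60 → 1/125 — 1 stop shorter (darker).
Net change so far: 3 stops darker. Offset with the ISO: 6400 → 12800 → 25600 → 51200.

ISO 51200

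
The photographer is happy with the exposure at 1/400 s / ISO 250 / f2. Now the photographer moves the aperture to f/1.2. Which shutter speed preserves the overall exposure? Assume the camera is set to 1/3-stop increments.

Aperture: f/2 → f/1.8 → f/1.6 → f/1.4 → f/1.2 — 1 1/3 stops larger aperture (brighter).
Need 1 1/3 stops darker from the shutter speed: 1/400 → 1/500 → 1/640 → 1/800 → 1/1000.

1/1000s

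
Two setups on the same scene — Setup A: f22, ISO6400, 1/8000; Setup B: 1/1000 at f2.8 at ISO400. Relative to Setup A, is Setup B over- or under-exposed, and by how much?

5 stops brighter

Aperture: f/22 → f/16 → f/11 → f/8 → f/5.6 → f/4 → f/2.8 — 6 stops opened up (brighter).
Shutter speed: 1/8000 → 1/4000 → 1/2000 → 1/1000 — 3 stops longer (brighter).
ISO: 6400 → 3200 → 1600 → 800 → 400 — 4 stops dropped (darker).
Net: +6 +3 −4 = +5 stops.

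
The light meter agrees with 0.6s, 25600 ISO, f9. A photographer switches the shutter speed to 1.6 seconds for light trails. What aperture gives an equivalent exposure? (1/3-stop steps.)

f/14

Shutter speed: 0.6 → 0.8 → 1 → 1.3 → 1.6 — 1 1/3 stops longer (brighter).
Need 1 1/3 stops darker from the aperture: f/9 → f/10 → f/11 → f/13 → f/14.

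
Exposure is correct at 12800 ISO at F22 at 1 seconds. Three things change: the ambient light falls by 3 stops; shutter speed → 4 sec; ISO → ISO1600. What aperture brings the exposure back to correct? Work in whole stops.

f/5.6

Scene light: 3 stops darker.
Shutter speed: 1 → 2 → 4 — 2 stops longer (brighter).
ISO: 12800 → 6400 → 3200 → 1600 — 3 stops dropped (darker).
Net so far: 4 stops darker. Aperture: f/22 → f/16 → f/11 → f/8 → f/5.6.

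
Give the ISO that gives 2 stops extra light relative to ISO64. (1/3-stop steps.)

ISO: 64 → 80 → 100 → 125 → 160 → 200 → 250 — 2 stops raised (brighter).

ISO 250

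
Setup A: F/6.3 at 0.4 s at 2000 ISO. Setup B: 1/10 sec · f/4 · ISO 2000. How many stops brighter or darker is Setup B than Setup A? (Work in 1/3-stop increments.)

Aperture: f/6.3 → f/5.6 → f/5 → f/4.5 → f/4 — 1 1/3 stops larger aperture (brighter).
Shutter speed: 0.4 → 0.3 → 1/4 → 1/5 → 1/6 → 1/8 → 1/10 — 2 stops faster (darker).
ISO: unchanged.
Net: +1 1/3 −2 = −2/3 stops.

2/3 stop darker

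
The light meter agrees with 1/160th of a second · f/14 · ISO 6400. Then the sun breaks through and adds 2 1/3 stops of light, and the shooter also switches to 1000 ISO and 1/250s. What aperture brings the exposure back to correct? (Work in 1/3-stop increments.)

f/10

Scene light: 2 1/3 stops brighter.
ISO: 6400 → 5000 → 4000 → 3200 → 2500 → 2000 → 1600 → 1250 → 1000 — 2 2/3 stops lower (darker).
Shutter speed: 1/160 → 1/200 → 1/250 — 2/3 stop shorter (darker).
Net so far: 1 stop darker. Aperture: f/14 → f/13 → f/11 → f/10.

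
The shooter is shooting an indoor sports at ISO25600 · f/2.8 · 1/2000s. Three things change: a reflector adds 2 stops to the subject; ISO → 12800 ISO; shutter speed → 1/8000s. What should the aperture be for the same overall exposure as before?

Scene light: 2 stops brighter.
ISO: 25600 → 12800 — 1 stop lower (darker).
Shutter speed: 1/2000 → 1/4000 → 1/8000 — 2 stops shorter (darker).
Net so far: 1 stop darker. Aperture: f/2.8 → f/2.

f/2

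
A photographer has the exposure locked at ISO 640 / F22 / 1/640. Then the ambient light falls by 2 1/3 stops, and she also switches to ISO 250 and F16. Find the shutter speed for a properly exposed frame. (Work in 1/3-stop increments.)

Scene light: 2 1/3 stops darker.
ISO: 640 → 500 → 400 → 320 → 250 — 1 1/3 stops lower (darker).
Aperture: f/22 → f/20 → f/18 → f/16 — 1 stop opened up (brighter).
Net so far: 2 2/3 stops darker. Shutter speed: 1/640 → 1/500 → 1/400 → 1/320 → 1/250 → 1/200 → 1/160 → 1/125 → 1/100.

1/100s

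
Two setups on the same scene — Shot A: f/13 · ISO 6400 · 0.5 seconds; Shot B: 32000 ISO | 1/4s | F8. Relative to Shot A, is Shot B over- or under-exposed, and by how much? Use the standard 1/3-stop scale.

2 2/3 stops brighter

Aperture: f/13 → f/11 → f/10 → f/9 → f/8 — 1 1/3 stops opened up (brighter).
Shutter speed: 0.5 → 0.4 → 0.3 → 1/4 — 1 stop shorter (darker).
ISO: 6400 → 8000 → 10000 → 12800 → 16000 → 20000 → 25600 → 32000 — 2 1/3 stops raised (brighter).
Net: +1 1/3 −1 +2 1/3 = +2 2/3 stops.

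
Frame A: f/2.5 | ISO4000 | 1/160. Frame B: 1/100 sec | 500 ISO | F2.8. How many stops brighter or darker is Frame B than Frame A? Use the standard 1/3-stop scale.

Aperture: f/2.5 → f/2.8 — 1/3 stop smaller aperture (darker).
Shutter speed: 1/160 → 1/125 → 1/100 — 2/3 stop slower (brighter).
ISO: 4000 → 3200 → 2500 → 2000 → 1600 → 1250 → 1000 → 800 → 640 → 500 — 3 stops dropped (darker).
Net: −1/3 +2/3 −3 = −2 2/3 stops.

2 2/3 stops darker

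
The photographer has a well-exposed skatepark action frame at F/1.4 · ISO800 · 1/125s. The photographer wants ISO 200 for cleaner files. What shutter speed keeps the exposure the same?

1/30s

ISO: 800 → 400 → 200 — 2 stops lower (darker).
Need 2 stops brighter from the shutter speed: 1/125 → 1/60 → 1/30.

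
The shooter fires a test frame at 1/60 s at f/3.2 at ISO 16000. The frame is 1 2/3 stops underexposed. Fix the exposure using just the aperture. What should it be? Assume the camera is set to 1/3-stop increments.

f/1.8

Underexposed by 1 2/3 stops → need 1 2/3 stops brighter.
Aperture: f/3.2 → f/2.8 → f/2.5 → f/2.2 → f/2 → f/1.8.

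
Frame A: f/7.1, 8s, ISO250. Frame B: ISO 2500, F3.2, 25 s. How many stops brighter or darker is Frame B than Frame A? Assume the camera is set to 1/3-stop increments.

7 1/3 stops brighter

Aperture: f/7.1 → f/6.3 → f/5.6 → f/5 → f/4.5 → f/4 → f/3.5 → f/3.2 — 2 1/3 stops larger aperture (brighter).
Shutter speed: 8 → 10 → 13 → 15 → 20 → 25 — 1 2/3 stops longer (brighter).
ISO: 250 → 320 → 400 → 500 → 640 → 800 → 1000 → 1250 → 1600 → 2000 → 2500 — 3 1/3 stops raised (brighter).
Net: +2 1/3 +1 2/3 +3 1/3 = +7 1/3 stops.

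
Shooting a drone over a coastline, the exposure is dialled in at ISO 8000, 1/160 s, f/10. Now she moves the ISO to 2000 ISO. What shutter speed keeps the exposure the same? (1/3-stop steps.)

1/40s

ISO: 8000 → 6400 → 5000 → 4000 → 3200 → 2500 → 2000 — 2 stops lower (darker).
Need 2 stops brighter from the shutter speed: 1/160 → 1/125 → 1/100 → 1/80 → 1/60 → 1/50 → 1/40.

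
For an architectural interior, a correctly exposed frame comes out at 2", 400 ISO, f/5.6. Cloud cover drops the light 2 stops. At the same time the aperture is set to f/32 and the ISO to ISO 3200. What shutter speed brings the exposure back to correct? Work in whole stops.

Scene light: 2 stops darker.
Aperture: f/5.6 → f/8 → f/11 → f/16 → f/22 → f/32 — 5 stops stopped down (darker).
ISO: 400 → 800 → 1600 → 3200 — 3 stops raised (brighter).
Net so far: 4 stops darker. Shutter speed: 2 → 4 → 8 → 15 → 30.

30 s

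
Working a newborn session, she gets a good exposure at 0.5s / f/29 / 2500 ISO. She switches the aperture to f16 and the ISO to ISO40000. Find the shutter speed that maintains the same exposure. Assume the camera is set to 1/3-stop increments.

1/100s

Aperture: f/29 → f/25 → f/22 → f/20 → f/18 → f/16 — 1 2/3 stops larger aperture (brighter).
ISO: 2500 → 3200 → 4000 → 5000 → 6400 → 8000 → 10000 → 12800 → 16000 → 20000 → 25600 → 32000 → 40000 — 4 stops raised (brighter).
Net change so far: 5 2/3 stops brighter. Offset with the shutter speed: 0.5 → 0.4 → 0.3 → 1/4 → 1/5 → 1/6 → 1/8 → 1/10 → 1/13 → 1/15 → 1/20 → 1/25 → 1/30 → 1/40 → 1/50 → 1/60 → 1/80 → 1/100.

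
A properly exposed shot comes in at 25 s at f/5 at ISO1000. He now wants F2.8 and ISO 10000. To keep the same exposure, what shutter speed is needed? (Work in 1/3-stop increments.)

0.8 s

Aperture: f/5 → f/4.5 → f/4 → f/3.5 → f/3.2 → f/2.8 — 1 2/3 stops larger aperture (brighter).
ISO: 1000 → 1250 → 1600 → 2000 → 2500 → 3200 → 4000 → 5000 → 6400 → 8000 → 10000 — 3 1/3 stops raised (brighter).
Net change so far: 5 stops brighter. Offset with the shutter speed: 25 → 20 → 15 → 13 → 10 → 8 → 6 → 5 → 4 → 3.2 → 2.5 → 2 → 1.6 → 1.3 → 1 → 0.8.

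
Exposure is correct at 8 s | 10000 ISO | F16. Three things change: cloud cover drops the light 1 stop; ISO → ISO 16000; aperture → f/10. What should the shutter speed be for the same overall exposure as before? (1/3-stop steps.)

4 s

Scene light: 1 stop darker.
ISO: 10000 → 12800 → 16000 — 2/3 stop higher (brighter).
Aperture: f/16 → f/14 → f/13 → f/11 → f/10 — 1 1/3 stops opened up (brighter).
Net so far: 1 stop brighter. Shutter speed: 8 → 6 → 5 → 4.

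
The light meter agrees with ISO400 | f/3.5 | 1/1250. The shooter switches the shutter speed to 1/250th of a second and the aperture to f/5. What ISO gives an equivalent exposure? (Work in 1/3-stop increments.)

ISO 160

Shutter speed: 1/1250 → 1/1000 → 1/800 → 1/640 → 1/500 → 1/400 → 1/320 → 1/250 — 2 1/3 stops slower (brighter).
Aperture: f/3.5 → f/4 → f/4.5 → f/5 — 1 stop smaller aperture (darker).
Net change so far: 1 1/3 stops brighter. Offset with the ISO: 400 → 320 → 250 → 200 → 160.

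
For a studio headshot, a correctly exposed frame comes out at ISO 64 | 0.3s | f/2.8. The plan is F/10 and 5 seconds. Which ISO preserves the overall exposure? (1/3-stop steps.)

Aperture: f/2.8 → f/3.2 → f/3.5 → f/4 → f/4.5 → f/5 → f/5.6 → f/6.3 → f/7.1 → f/8 → f/9 → f/10 — 3 2/3 stops narrower (darker).
Shutter speed: 0.3 → 0.4 → 0.5 → 0.6 → 0.8 → 1 → 1.3 → 1.6 → 2 → 2.5 → 3.2 → 4 → 5 — 4 stops slower (brighter).
Net change so far: 1/3 stop brighter. Offset with the ISO: 64 → 50.

ISO 50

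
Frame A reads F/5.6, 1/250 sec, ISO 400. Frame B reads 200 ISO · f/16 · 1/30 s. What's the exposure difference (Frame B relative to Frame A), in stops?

1 stop darker

Aperture: f/5.6 → f/8 → f/11 → f/16 — 3 stops narrower (darker).
Shutter speed: 1/250 → 1/125 → 1/60 → 1/30 — 3 stops slower (brighter).
ISO: 400 → 200 — 1 stop lower (darker).
Net: −3 +3 −1 = −1 stop.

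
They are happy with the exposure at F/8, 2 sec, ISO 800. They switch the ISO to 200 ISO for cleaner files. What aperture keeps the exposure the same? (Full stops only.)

f/4

ISO: 800 → 400 → 200 — 2 stops lower (darker).
Need 2 stops brighter from the aperture: f/8 → f/5.6 → f/4.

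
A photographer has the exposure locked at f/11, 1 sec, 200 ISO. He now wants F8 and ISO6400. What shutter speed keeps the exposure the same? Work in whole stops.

1/60s

Aperture: f/11 → f/8 — 1 stop opened up (brighter).
ISO: 200 → 400 → 800 → 1600 → 3200 → 6400 — 5 stops raised (brighter).
Net change so far: 6 stops brighter. Offset with the shutter speed: 1 → 1/2 → 1/4 → 1/8 → 1/15 → 1/30 → 1/60.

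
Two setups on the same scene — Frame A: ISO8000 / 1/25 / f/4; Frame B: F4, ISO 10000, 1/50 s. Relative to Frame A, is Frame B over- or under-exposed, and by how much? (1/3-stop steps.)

Aperture: unchanged.
Shutter speed: 1/25 → 1/30 → 1/40 → 1/50 — 1 stop faster (darker).
ISO: 8000 → 10000 — 1/3 stop raised (brighter).
Net: −1 +1/3 = −2/3 stops.

2/3 stop darker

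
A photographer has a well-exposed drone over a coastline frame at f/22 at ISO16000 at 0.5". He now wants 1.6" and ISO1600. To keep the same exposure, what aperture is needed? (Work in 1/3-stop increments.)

Shutter speed: 0.5 → 0.6 → 0.8 → 1 → 1.3 → 1.6 — 1 2/3 stops slower (brighter).
ISO: 16000 → 12800 → 10000 → 8000 → 6400 → 5000 → 4000 → 3200 → 2500 → 2000 → 1600 — 3 1/3 stops lower (darker).
Net change so far: 1 2/3 stops darker. Offset with the aperture: f/22 → f/20 → f/18 → f/16 → f/14 → f/13.

f/13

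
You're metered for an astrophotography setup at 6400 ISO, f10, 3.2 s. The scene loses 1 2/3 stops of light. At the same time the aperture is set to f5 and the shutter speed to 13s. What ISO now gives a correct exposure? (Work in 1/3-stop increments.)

Scene light: 1 2/3 stops darker.
Aperture: f/10 → f/9 → f/8 → f/7.1 → f/6.3 → f/5.6 → f/5 — 2 stops wider (brighter).
Shutter speed: 3.2 → 4 → 5 → 6 → 8 → 10 → 13 — 2 stops slower (brighter).
Net so far: 2 1/3 stops brighter. ISO: 6400 → 5000 → 4000 → 3200 → 2500 → 2000 → 1600 → 1250.

ISO 1250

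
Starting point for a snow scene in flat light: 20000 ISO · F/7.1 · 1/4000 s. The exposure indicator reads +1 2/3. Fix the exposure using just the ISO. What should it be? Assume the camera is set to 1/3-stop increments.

Overexposed by 1 2/3 stops → need 1 2/3 stops darker.
ISO: 20000 → 16000 → 12800 → 10000 → 8000 → 6400.

ISO 6400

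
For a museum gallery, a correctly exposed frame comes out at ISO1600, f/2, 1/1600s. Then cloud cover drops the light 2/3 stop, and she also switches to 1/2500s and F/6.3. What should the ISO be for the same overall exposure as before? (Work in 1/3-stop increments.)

Scene light: 2/3 stop darker.
Shutter speed: 1/1600 → 1/2000 → 1/2500 — 2/3 stop faster (darker).
Aperture: f/2 → f/2.2 → f/2.5 → f/2.8 → f/3.2 → f/3.5 → f/4 → f/4.5 → f/5 → f/5.6 → f/6.3 — 3 1/3 stops narrower (darker).
Net so far: 4 2/3 stops darker. ISO: 1600 → 2000 → 2500 → 3200 → 4000 → 5000 → 6400 → 8000 → 10000 → 12800 → 16000 → 20000 → 25600 → 32000 → 40000.

ISO 40000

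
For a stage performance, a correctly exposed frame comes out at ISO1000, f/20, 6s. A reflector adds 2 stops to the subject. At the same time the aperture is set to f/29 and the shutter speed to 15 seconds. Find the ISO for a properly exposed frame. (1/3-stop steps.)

Scene light: 2 stops brighter.
Aperture: f/20 → f/22 → f/25 → f/29 — 1 stop narrower (darker).
Shutter speed: 6 → 8 → 10 → 13 → 15 — 1 1/3 stops longer (brighter).
Net so far: 2 1/3 stops brighter. ISO: 1000 → 800 → 640 → 500 → 400 → 320 → 250 → 200.

ISO 200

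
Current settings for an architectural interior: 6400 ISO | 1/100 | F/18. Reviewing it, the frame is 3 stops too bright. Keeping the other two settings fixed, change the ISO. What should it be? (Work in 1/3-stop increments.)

Overexposed by 3 stops → need 3 stops darker.
ISO: 6400 → 5000 → 4000 → 3200 → 2500 → 2000 → 1600 → 1250 → 1000 → 800.

ISO 800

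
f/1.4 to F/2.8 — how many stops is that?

f/1.4 → f/2 → f/2.8 — count the steps: 2 stops.

2 stops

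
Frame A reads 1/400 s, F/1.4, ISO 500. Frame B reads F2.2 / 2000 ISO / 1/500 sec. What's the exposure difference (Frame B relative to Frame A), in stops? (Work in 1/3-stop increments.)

1/3 stop brighter

Aperture: f/1.4 → f/1.6 → f/1.8 → f/2 → f/2.2 — 1 1/3 stops smaller aperture (darker).
Shutter speed: 1/400 → 1/500 — 1/3 stop shorter (darker).
ISO: 500 → 640 → 800 → 1000 → 1250 → 1600 → 2000 — 2 stops higher (brighter).
Net: −1 1/3 −1/3 +2 = +1/3 stops.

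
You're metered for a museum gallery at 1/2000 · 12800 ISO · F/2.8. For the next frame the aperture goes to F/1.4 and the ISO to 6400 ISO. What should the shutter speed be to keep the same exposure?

1/4000s

Aperture: f/2.8 → f/2 → f/1.4 — 2 stops opened up (brighter).
ISO: 12800 → 6400 — 1 stop dropped (darker).
Net change so far: 1 stop brighter. Offset with the shutter speed: 1/2000 → 1/4000.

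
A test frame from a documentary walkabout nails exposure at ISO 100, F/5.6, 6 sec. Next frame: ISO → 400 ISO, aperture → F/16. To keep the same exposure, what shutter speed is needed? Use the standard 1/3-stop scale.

13 s

ISO: 100 → 125 → 160 → 200 → 250 → 320 → 400 — 2 stops raised (brighter).
Aperture: f/5.6 → f/6.3 → f/7.1 → f/8 → f/9 → f/10 → f/11 → f/13 → f/14 → f/16 — 3 stops narrower (darker).
Net change so far: 1 stop darker. Offset with the shutter speed: 6 → 8 → 10 → 13.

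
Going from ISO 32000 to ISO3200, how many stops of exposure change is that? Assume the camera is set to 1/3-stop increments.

32000 → 25600 → 20000 → 16000 → 12800 → 10000 → 8000 → 6400 → 5000 → 4000 → 3200 — count the steps: 10 third-stops = 3 1/3 stops.

3 1/3 stops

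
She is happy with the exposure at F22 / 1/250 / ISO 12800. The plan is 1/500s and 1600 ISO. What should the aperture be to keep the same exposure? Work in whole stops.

Shutter speed: 1/250 → 1/500 — 1 stop faster (darker).
ISO: 12800 → 6400 → 3200 → 1600 — 3 stops dropped (darker).
Net change so far: 4 stops darker. Offset with the aperture: f/22 → f/16 → f/11 → f/8 → f/5.6.

f/5.6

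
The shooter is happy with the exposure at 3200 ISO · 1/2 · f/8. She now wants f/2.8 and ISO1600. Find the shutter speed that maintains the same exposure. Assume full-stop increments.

1/8s

Aperture: f/8 → f/5.6 → f/4 → f/2.8 — 3 stops wider (brighter).
ISO: 3200 → 1600 — 1 stop dropped (darker).
Net change so far: 2 stops brighter. Offset with the shutter speed: 1/2 → 1/4 → 1/8.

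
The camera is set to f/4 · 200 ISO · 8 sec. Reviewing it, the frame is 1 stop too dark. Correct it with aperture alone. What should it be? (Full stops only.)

Underexposed by 1 stop → need 1 stop brighter.
Aperture: f/4 → f/2.8.

f/2.8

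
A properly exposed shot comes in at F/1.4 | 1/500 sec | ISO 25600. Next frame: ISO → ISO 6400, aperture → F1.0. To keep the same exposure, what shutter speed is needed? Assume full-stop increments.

1/250s

ISO: 25600 → 12800 → 6400 — 2 stops dropped (darker).
Aperture: f/1.4 → f/1.0 — 1 stop opened up (brighter).
Net change so far: 1 stop darker. Offset with the shutter speed: 1/500 → 1/250.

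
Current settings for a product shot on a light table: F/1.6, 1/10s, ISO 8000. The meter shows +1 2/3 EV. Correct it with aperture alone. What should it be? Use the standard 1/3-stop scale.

Overexposed by 1 2/3 stops → need 1 2/3 stops darker.
Aperture: f/1.6 → f/1.8 → f/2 → f/2.2 → f/2.5 → f/2.8.

f/2.8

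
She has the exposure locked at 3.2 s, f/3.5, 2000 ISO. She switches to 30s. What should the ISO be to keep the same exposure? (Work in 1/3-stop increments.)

Shutter speed: 3.2 → 4 → 5 → 6 → 8 → 10 → 13 → 15 → 20 → 25 → 30 — 3 1/3 stops longer (brighter).
Need 3 1/3 stops darker from the ISO: 2000 → 1600 → 1250 → 1000 → 800 → 640 → 500 → 400 → 320 → 250 → 200.

ISO 200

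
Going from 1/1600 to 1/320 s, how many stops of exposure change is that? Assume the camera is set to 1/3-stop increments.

1/1600 → 1/1250 → 1/1000 → 1/800 → 1/640 → 1/500 → 1/400 → 1/320 — count the steps: 7 third-stops = 2 1/3 stops.

2 1/3 stops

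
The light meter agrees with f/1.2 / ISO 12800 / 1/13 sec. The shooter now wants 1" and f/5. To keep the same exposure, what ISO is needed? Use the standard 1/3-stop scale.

ISO 16000

Shutter speed: 1/13 → 1/10 → 1/8 → 1/6 → 1/5 → 1/4 → 0.3 → 0.4 → 0.5 → 0.6 → 0.8 → 1 — 3 2/3 stops slower (brighter).
Aperture: f/1.2 → f/1.4 → f/1.6 → f/1.8 → f/2 → f/2.2 → f/2.5 → f/2.8 → f/3.2 → f/3.5 → f/4 → f/4.5 → f/5 — 4 stops narrower (darker).
Net change so far: 1/3 stop darker. Offset with the ISO: 12800 → 16000.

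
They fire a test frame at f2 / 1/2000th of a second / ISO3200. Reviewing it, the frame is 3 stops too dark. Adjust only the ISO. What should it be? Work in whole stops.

Underexposed by 3 stops → need 3 stops brighter.
ISO: 3200 → 6400 → 12800 → 25600.

ISO 25600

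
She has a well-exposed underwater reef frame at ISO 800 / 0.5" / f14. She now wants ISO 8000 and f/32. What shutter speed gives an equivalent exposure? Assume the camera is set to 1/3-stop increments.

ISO: 800 → 1000 → 1250 → 1600 → 2000 → 2500 → 3200 → 4000 → 5000 → 6400 → 8000 — 3 1/3 stops raised (brighter).
Aperture: f/14 → f/16 → f/18 → f/20 → f/22 → f/25 → f/29 → f/32 — 2 1/3 stops stopped down (darker).
Net change so far: 1 stop brighter. Offset with the shutter speed: 0.5 → 0.4 → 0.3 → 1/4.

1/4s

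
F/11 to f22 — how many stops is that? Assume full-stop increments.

2 stops

f/11 → f/16 → f/22 — count the steps: 2 stops.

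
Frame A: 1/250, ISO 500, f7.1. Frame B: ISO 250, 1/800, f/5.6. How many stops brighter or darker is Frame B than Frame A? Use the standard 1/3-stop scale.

Aperture: f/7.1 → f/6.3 → f/5.6 — 2/3 stop larger aperture (brighter).
Shutter speed: 1/250 → 1/320 → 1/400 → 1/500 → 1/640 → 1/800 — 1 2/3 stops shorter (darker).
ISO: 500 → 400 → 320 → 250 — 1 stop lower (darker).
Net: +2/3 −1 2/3 −1 = −2 stops.

2 stops darker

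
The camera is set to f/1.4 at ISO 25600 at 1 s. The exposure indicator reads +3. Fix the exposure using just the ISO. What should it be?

Overexposed by 3 stops → need 3 stops darker.
ISO: 25600 → 12800 → 6400 → 3200.

ISO 3200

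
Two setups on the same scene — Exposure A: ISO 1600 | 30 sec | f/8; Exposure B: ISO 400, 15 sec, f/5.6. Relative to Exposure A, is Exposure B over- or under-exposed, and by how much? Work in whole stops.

Aperture: f/8 → f/5.6 — 1 stop opened up (brighter).
Shutter speed: 30 → 15 — 1 stop shorter (darker).
ISO: 1600 → 800 → 400 — 2 stops dropped (darker).
Net: +1 −1 −2 = −2 stops.

2 stops darker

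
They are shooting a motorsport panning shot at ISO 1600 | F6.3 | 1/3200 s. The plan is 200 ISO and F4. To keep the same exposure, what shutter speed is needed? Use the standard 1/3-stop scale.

ISO: 1600 → 1250 → 1000 → 800 → 640 → 500 → 400 → 320 → 250 → 200 — 3 stops dropped (darker).
Aperture: f/6.3 → f/5.6 → f/5 → f/4.5 → f/4 — 1 1/3 stops larger aperture (brighter).
Net change so far: 1 2/3 stops darker. Offset with the shutter speed: 1/3200 → 1/2500 → 1/2000 → 1/1600 → 1/1250 → 1/1000.

1/1000s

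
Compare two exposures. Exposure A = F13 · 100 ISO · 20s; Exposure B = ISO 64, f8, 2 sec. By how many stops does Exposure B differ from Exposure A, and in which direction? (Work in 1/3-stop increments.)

2 2/3 stops darker

Aperture: f/13 → f/11 → f/10 → f/9 → f/8 — 1 1/3 stops wider (brighter).
Shutter speed: 20 → 15 → 13 → 10 → 8 → 6 → 5 → 4 → 3.2 → 2.5 → 2 — 3 1/3 stops shorter (darker).
ISO: 100 → 80 → 64 — 2/3 stop lower (darker).
Net: +1 1/3 −3 1/3 −2/3 = −2 2/3 stops.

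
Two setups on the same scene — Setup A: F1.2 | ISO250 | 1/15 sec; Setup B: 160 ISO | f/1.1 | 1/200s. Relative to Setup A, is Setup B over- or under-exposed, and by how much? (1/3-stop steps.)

Aperture: f/1.2 → f/1.1 — 1/3 stop larger aperture (brighter).
Shutter speed: 1/15 → 1/20 → 1/25 → 1/30 → 1/40 → 1/50 → 1/60 → 1/80 → 1/100 → 1/125 → 1/160 → 1/200 — 3 2/3 stops shorter (darker).
ISO: 250 → 200 → 160 — 2/3 stop lower (darker).
Net: +1/3 −3 2/3 −2/3 = −4 stops.

4 stops darker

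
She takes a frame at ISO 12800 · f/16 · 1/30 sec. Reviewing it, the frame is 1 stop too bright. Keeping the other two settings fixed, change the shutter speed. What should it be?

1/60s

Overexposed by 1 stop → need 1 stop darker.
Shutter speed: 1/30 → 1/60.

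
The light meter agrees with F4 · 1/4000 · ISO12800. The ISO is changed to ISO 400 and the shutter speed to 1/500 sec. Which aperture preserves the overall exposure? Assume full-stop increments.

ISO: 12800 → 6400 → 3200 → 1600 → 800 → 400 — 5 stops dropped (darker).
Shutter speed: 1/4000 → 1/2000 → 1/1000 → 1/500 — 3 stops longer (brighter).
Net change so far: 2 stops darker. Offset with the aperture: f/4 → f/2.8 → f/2.

f/2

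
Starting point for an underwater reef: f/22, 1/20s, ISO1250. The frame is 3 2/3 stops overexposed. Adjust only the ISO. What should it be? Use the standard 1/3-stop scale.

ISO 100

Overexposed by 3 2/3 stops → need 3 2/3 stops darker.
ISO: 1250 → 1000 → 800 → 640 → 500 → 400 → 320 → 250 → 200 → 160 → 125 → 100.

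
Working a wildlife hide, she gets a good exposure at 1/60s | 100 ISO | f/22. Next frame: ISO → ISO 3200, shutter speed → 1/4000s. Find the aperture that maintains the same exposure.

ISO: 100 → 200 → 400 → 800 → 1600 → 3200 — 5 stops raised (brighter).
Shutter speed: 1/60 → 1/125 → 1/250 → 1/500 → 1/1000 → 1/2000 → 1/4000 — 6 stops shorter (darker).
Net change so far: 1 stop darker. Offset with the aperture: f/22 → f/16.

f/16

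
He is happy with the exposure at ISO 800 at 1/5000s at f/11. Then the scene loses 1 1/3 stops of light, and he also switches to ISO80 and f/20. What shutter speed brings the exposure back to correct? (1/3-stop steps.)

1/60s

Scene light: 1 1/3 stops darker.
ISO: 800 → 640 → 500 → 400 → 320 → 250 → 200 → 160 → 125 → 100 → 80 — 3 1/3 stops dropped (darker).
Aperture: f/11 → f/13 → f/14 → f/16 → f/18 → f/20 — 1 2/3 stops narrower (darker).
Net so far: 6 1/3 stops darker. Shutter speed: 1/5000 → 1/4000 → 1/3200 → 1/2500 → 1/2000 → 1/1600 → 1/1250 → 1/1000 → 1/800 → 1/640 → 1/500 → 1/400 → 1/320 → 1/250 → 1/200 → 1/160 → 1/125 → 1/100 → 1/80 → 1/60.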